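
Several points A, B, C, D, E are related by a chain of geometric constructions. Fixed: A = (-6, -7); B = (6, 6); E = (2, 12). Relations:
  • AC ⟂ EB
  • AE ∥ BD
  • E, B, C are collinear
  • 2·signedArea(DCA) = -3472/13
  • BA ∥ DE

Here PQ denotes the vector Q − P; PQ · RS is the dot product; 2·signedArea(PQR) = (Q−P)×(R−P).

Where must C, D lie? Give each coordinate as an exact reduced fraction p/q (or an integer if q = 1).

1. C_x = 108/13  [E, B, C are collinear ∩ AC ⟂ EB]
2. C_y = 33/13  [E, B, C are collinear ∩ AC ⟂ EB]
   → C = (108/13, 33/13)
3. D_x = 14  [BA ∥ DE ∩ AE ∥ BD]
4. D_y = 25  [BA ∥ DE ∩ AE ∥ BD]
   → D = (14, 25)

C = (108/13, 33/13)
D = (14, 25)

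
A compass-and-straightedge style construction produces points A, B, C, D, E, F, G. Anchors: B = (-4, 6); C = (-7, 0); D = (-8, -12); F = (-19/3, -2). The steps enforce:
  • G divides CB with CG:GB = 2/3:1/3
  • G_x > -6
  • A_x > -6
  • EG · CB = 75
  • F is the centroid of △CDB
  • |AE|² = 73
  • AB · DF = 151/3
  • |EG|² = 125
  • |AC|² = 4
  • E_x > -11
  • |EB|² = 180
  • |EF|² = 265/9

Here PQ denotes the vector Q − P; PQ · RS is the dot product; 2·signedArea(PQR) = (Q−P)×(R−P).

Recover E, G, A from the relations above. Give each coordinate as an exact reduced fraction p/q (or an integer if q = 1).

1. G_x = -5  [G divides CB with CG:GB = 2/3:1/3]
2. G_y = 4  [G divides CB with CG:GB = 2/3:1/3]
   → G = (-5, 4)
3. A_x = -27/5  [line -5/3·x + -10·y + 3 = 0 ∩ |AC|² = 4]
4. A_y = 6/5  [line -5/3·x + -10·y + 3 = 0 ∩ |AC|² = 4]
   → A = (-27/5, 6/5)
5. E_x = -10  [line -3·x + -6·y + -66 = 0 ∩ |EB|² = 180]
6. E_y = -6  [line -3·x + -6·y + -66 = 0 ∩ |EB|² = 180]
   → E = (-10, -6)

A = (-27/5, 6/5)
E = (-10, -6)
G = (-5, 4)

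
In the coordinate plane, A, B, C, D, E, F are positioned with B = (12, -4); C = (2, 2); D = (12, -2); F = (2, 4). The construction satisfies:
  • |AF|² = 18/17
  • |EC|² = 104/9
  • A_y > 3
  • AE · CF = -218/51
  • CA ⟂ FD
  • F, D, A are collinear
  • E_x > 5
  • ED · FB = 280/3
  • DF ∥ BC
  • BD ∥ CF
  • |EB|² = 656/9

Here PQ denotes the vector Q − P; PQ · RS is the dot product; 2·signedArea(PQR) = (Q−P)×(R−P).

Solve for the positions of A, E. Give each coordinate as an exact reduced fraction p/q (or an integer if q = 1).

1. A_x = 49/17  [F, D, A are collinear ∩ CA ⟂ FD]
2. A_y = 59/17  [F, D, A are collinear ∩ CA ⟂ FD]
   → A = (49/17, 59/17)
3. E_x = 16/3  [ED · FB = 280/3 ∩ AE · CF = -218/51]
4. E_y = 4/3  [ED · FB = 280/3 ∩ AE · CF = -218/51]
   → E = (16/3, 4/3)

A = (49/17, 59/17)
E = (16/3, 4/3)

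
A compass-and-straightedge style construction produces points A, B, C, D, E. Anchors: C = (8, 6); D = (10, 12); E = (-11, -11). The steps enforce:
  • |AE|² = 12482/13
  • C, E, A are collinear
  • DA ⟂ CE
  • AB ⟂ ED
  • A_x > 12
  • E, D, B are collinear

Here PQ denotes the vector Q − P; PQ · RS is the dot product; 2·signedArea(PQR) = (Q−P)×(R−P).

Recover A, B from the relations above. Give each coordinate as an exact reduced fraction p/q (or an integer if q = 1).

A = (786/65, 628/65)
B = (61706/6305, 74188/6305)

1. A_x = 786/65  [C, E, A are collinear ∩ DA ⟂ CE]
2. A_y = 628/65  [C, E, A are collinear ∩ DA ⟂ CE]
   → A = (786/65, 628/65)
3. B_x = 61706/6305  [E, D, B are collinear ∩ AB ⟂ ED]
4. B_y = 74188/6305  [E, D, B are collinear ∩ AB ⟂ ED]
   → B = (61706/6305, 74188/6305)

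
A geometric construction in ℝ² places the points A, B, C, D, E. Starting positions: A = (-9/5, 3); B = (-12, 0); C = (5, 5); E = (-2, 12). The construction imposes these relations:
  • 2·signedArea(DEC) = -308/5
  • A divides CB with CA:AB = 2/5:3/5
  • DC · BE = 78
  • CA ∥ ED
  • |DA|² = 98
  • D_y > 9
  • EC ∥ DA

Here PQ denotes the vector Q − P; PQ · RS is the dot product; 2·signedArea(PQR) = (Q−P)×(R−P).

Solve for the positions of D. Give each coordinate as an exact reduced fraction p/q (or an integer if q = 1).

1. D_x = -44/5  [EC ∥ DA ∩ CA ∥ ED]
2. D_y = 10  [EC ∥ DA ∩ CA ∥ ED]
   → D = (-44/5, 10)

D = (-44/5, 10)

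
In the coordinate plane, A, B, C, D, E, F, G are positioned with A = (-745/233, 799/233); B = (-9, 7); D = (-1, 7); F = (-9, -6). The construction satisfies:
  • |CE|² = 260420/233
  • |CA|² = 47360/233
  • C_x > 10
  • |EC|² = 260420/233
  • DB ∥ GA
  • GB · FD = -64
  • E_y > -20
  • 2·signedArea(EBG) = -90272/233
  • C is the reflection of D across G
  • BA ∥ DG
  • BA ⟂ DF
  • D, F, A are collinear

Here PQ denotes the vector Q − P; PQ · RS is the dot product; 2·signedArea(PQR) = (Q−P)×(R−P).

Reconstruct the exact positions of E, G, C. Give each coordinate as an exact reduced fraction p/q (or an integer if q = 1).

C = (2471/233, -33/233)
E = (-17, -19)
G = (1119/233, 799/233)

1. G_x = 1119/233  [DB ∥ GA ∩ BA ∥ DG]
2. G_y = 799/233  [DB ∥ GA ∩ BA ∥ DG]
   → G = (1119/233, 799/233)
3. C_x = 2471/233  [C is the reflection of D across G]
4. C_y = -33/233  [C is the reflection of D across G]
   → C = (2471/233, -33/233)
5. E_x = -17  [line 832/233·x + 3216/233·y + 75248/233 = 0 ∩ |EC|² = 260420/233]
6. E_y = -19  [line 832/233·x + 3216/233·y + 75248/233 = 0 ∩ |EC|² = 260420/233]
   → E = (-17, -19)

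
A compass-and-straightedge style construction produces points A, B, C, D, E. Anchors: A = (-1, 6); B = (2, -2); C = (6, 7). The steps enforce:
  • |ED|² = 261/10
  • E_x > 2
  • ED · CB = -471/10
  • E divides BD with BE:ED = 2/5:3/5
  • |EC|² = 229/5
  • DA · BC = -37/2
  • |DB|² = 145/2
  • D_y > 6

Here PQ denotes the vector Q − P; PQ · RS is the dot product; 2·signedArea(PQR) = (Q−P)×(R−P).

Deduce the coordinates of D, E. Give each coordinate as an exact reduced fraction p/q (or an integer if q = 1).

D = (5/2, 13/2)
E = (11/5, 7/5)

1. D_x = 5/2  [line -4·x + -9·y + 137/2 = 0 ∩ |DB|² = 145/2]
2. D_y = 13/2  [line -4·x + -9·y + 137/2 = 0 ∩ |DB|² = 145/2]
   → D = (5/2, 13/2)
3. E_x = 11/5  [E divides BD with BE:ED = 2/5:3/5]
4. E_y = 7/5  [E divides BD with BE:ED = 2/5:3/5]
   → E = (11/5, 7/5)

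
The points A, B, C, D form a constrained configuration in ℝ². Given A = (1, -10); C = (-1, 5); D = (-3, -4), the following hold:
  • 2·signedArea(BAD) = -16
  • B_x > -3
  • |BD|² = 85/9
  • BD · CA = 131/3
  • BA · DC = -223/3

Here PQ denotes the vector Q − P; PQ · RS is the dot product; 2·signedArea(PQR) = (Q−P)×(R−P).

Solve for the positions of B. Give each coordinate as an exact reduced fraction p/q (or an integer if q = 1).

B = (-7/3, -1)

1. B_x = -7/3  [BD · CA = 131/3 ∩ BA · DC = -223/3]
2. B_y = -1  [BD · CA = 131/3 ∩ BA · DC = -223/3]
   → B = (-7/3, -1)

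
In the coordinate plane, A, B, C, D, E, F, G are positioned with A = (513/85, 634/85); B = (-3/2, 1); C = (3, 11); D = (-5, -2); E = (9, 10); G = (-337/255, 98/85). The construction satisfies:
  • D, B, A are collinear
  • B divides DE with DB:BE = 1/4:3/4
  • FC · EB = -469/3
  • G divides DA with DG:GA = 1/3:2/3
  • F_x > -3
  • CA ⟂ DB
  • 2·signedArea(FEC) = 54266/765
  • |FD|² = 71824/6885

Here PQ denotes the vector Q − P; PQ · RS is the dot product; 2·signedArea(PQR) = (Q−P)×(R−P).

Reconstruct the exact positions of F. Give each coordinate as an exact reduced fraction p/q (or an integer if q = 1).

1. F_x = -1949/765  [2·signedArea(FEC) = 54266/765 ∩ FC · EB = -469/3]
2. F_y = 26/255  [2·signedArea(FEC) = 54266/765 ∩ FC · EB = -469/3]
   → F = (-1949/765, 26/255)

F = (-1949/765, 26/255)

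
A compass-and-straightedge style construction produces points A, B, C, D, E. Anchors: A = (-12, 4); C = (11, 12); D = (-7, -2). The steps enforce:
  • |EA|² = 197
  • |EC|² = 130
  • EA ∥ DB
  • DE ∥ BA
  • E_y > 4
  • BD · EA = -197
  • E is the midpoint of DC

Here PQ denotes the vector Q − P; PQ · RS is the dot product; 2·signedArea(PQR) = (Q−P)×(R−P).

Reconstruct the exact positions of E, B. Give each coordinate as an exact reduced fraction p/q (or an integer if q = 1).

1. E_x = 2  [E is the midpoint of DC]
2. E_y = 5  [E is the midpoint of DC]
   → E = (2, 5)
3. B_x = -21  [DE ∥ BA ∩ EA ∥ DB]
4. B_y = -3  [DE ∥ BA ∩ EA ∥ DB]
   → B = (-21, -3)

B = (-21, -3)
E = (2, 5)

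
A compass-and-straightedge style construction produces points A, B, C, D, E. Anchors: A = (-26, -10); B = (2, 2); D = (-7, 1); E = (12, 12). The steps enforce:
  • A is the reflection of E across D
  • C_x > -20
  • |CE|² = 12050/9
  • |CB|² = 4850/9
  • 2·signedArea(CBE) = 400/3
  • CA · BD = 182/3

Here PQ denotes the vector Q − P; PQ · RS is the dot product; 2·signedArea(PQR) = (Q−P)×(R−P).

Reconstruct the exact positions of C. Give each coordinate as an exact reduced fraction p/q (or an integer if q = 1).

1. C_x = -59/3  [2·signedArea(CBE) = 400/3 ∩ CA · BD = 182/3]
2. C_y = -19/3  [2·signedArea(CBE) = 400/3 ∩ CA · BD = 182/3]
   → C = (-59/3, -19/3)

C = (-59/3, -19/3)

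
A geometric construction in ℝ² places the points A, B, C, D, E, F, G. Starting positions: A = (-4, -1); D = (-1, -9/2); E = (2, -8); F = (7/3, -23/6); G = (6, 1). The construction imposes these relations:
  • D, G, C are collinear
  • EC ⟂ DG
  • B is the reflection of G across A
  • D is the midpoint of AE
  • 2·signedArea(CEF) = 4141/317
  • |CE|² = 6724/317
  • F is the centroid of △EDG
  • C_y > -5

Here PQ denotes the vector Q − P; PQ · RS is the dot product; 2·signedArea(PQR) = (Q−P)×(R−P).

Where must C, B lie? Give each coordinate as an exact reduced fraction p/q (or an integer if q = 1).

1. C_x = -268/317  [D, G, C are collinear ∩ EC ⟂ DG]
2. C_y = -1388/317  [D, G, C are collinear ∩ EC ⟂ DG]
   → C = (-268/317, -1388/317)
3. B_x = -14  [B is the reflection of G across A]
4. B_y = -3  [B is the reflection of G across A]
   → B = (-14, -3)

B = (-14, -3)
C = (-268/317, -1388/317)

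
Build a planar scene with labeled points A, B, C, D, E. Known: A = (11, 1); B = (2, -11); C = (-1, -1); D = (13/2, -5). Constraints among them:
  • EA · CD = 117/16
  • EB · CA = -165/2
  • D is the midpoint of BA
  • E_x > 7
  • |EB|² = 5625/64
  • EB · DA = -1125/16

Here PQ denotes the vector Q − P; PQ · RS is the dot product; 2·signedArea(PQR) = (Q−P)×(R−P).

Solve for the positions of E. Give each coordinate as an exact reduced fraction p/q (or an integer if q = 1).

1. E_x = 61/8  [EA · CD = 117/16 ∩ EB · CA = -165/2]
2. E_y = -7/2  [EA · CD = 117/16 ∩ EB · CA = -165/2]
   → E = (61/8, -7/2)

E = (61/8, -7/2)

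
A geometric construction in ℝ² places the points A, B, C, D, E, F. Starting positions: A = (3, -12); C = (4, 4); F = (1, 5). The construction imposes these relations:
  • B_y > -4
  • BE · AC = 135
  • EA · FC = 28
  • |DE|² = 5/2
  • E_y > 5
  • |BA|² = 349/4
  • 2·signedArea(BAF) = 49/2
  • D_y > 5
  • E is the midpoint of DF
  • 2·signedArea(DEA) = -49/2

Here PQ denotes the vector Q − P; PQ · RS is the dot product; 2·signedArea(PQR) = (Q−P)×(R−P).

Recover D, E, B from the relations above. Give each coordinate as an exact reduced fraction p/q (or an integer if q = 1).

1. B_x = 1/2  [line -17·x + -2·y + 5/2 = 0 ∩ |BA|² = 349/4]
2. B_y = -3  [line -17·x + -2·y + 5/2 = 0 ∩ |BA|² = 349/4]
   → B = (1/2, -3)
3. E_x = -1/2  [EA · FC = 28 ∩ BE · AC = 135]
4. E_y = 11/2  [EA · FC = 28 ∩ BE · AC = 135]
   → E = (-1/2, 11/2)
5. D_x = -2  [2·signedArea(DEA) = -49/2 ∩ E is the midpoint of DF]
6. D_y = 6  [2·signedArea(DEA) = -49/2 ∩ E is the midpoint of DF]
   → D = (-2, 6)

B = (1/2, -3)
D = (-2, 6)
E = (-1/2, 11/2)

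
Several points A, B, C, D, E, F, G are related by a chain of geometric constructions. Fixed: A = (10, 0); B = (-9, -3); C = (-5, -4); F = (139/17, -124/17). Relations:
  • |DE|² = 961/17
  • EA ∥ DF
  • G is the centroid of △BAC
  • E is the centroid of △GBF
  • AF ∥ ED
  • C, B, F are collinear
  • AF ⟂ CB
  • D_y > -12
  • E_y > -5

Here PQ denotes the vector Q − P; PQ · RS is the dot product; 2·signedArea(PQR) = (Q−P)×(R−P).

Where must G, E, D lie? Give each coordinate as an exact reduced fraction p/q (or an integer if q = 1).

1. G_x = -4/3  [G is the centroid of △BAC]
2. G_y = -7/3  [G is the centroid of △BAC]
   → G = (-4/3, -7/3)
3. E_x = -110/153  [E is the centroid of △GBF]
4. E_y = -644/153  [E is the centroid of △GBF]
   → E = (-110/153, -644/153)
5. D_x = -389/153  [EA ∥ DF ∩ AF ∥ ED]
6. D_y = -1760/153  [EA ∥ DF ∩ AF ∥ ED]
   → D = (-389/153, -1760/153)

D = (-389/153, -1760/153)
E = (-110/153, -644/153)
G = (-4/3, -7/3)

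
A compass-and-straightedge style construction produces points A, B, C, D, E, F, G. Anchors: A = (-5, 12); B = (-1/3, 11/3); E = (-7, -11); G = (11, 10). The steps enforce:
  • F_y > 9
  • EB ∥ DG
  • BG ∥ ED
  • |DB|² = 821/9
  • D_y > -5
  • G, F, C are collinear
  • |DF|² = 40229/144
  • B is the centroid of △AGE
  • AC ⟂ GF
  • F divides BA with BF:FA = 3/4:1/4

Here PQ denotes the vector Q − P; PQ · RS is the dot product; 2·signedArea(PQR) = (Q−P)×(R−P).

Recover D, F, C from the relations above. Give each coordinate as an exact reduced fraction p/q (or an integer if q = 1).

1. D_x = 13/3  [EB ∥ DG ∩ BG ∥ ED]
2. D_y = -14/3  [EB ∥ DG ∩ BG ∥ ED]
   → D = (13/3, -14/3)
3. F_x = -23/6  [F divides BA with BF:FA = 3/4:1/4]
4. F_y = 119/12  [F divides BA with BF:FA = 3/4:1/4]
   → F = (-23/6, 119/12)
5. C_x = -158053/31685  [G, F, C are collinear ∩ AC ⟂ GF]
6. C_y = 314004/31685  [G, F, C are collinear ∩ AC ⟂ GF]
   → C = (-158053/31685, 314004/31685)

C = (-158053/31685, 314004/31685)
D = (13/3, -14/3)
F = (-23/6, 119/12)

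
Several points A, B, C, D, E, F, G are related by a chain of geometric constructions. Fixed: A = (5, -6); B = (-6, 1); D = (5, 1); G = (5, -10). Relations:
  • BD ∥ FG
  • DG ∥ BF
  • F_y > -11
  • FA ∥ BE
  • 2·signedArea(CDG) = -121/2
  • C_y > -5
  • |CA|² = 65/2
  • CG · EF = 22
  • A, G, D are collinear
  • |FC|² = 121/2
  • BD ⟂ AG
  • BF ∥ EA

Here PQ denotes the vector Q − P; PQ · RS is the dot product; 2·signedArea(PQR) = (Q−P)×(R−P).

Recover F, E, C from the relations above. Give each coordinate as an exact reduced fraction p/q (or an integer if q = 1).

C = (-1/2, -9/2)
E = (5, 5)
F = (-6, -10)

1. F_x = -6  [BD ∥ FG ∩ DG ∥ BF]
2. F_y = -10  [BD ∥ FG ∩ DG ∥ BF]
   → F = (-6, -10)
3. E_x = 5  [BF ∥ EA ∩ FA ∥ BE]
4. E_y = 5  [BF ∥ EA ∩ FA ∥ BE]
   → E = (5, 5)
5. C_x = -1/2  [CG · EF = 22 ∩ 2·signedArea(CDG) = -121/2]
6. C_y = -9/2  [CG · EF = 22 ∩ 2·signedArea(CDG) = -121/2]
   → C = (-1/2, -9/2)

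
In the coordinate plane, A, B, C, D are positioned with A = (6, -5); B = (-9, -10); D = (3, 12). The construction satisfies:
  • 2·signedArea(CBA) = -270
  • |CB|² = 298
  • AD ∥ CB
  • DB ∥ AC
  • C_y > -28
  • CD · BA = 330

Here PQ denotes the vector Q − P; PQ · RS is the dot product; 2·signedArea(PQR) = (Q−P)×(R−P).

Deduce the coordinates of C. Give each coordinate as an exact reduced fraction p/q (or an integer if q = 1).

C = (-6, -27)

1. C_x = -6  [AD ∥ CB ∩ DB ∥ AC]
2. C_y = -27  [AD ∥ CB ∩ DB ∥ AC]
   → C = (-6, -27)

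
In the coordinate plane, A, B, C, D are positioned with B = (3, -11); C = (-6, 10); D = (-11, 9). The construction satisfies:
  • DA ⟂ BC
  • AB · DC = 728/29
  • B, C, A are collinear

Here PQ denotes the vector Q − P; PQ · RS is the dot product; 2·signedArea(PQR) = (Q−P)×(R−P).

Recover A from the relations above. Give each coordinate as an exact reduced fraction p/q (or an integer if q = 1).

1. A_x = -186/29  [B, C, A are collinear ∩ DA ⟂ BC]
2. A_y = 318/29  [B, C, A are collinear ∩ DA ⟂ BC]
   → A = (-186/29, 318/29)

A = (-186/29, 318/29)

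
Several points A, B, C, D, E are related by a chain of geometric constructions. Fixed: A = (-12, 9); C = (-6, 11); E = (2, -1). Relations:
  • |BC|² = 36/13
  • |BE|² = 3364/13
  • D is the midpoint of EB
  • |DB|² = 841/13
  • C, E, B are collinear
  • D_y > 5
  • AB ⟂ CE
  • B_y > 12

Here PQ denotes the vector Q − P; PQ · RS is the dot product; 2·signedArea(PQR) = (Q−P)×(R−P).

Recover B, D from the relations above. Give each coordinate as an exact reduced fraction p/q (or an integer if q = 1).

B = (-90/13, 161/13)
D = (-32/13, 74/13)

1. B_x = -90/13  [C, E, B are collinear ∩ AB ⟂ CE]
2. B_y = 161/13  [C, E, B are collinear ∩ AB ⟂ CE]
   → B = (-90/13, 161/13)
3. D_x = -32/13  [D is the midpoint of EB]
4. D_y = 74/13  [D is the midpoint of EB]
   → D = (-32/13, 74/13)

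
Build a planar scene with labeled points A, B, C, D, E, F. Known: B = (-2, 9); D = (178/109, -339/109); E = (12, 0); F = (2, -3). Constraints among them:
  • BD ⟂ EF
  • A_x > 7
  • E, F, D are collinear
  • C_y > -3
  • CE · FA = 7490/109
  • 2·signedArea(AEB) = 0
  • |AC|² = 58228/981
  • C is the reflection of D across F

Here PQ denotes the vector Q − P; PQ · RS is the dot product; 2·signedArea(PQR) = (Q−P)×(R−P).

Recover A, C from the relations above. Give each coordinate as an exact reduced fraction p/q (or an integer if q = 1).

1. C_x = 258/109  [C is the reflection of D across F]
2. C_y = -315/109  [C is the reflection of D across F]
   → C = (258/109, -315/109)
3. A_x = 22/3  [2·signedArea(AEB) = 0 ∩ CE · FA = 7490/109]
4. A_y = 3  [2·signedArea(AEB) = 0 ∩ CE · FA = 7490/109]
   → A = (22/3, 3)

A = (22/3, 3)
C = (258/109, -315/109)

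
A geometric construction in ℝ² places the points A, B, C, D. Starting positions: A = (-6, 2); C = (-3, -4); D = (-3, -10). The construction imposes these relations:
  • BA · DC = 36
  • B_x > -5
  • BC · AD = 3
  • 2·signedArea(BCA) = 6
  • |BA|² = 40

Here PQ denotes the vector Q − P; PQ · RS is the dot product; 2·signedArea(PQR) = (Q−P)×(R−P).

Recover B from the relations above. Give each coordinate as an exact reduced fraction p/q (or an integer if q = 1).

1. B_x = -4  [BC · AD = 3 ∩ 2·signedArea(BCA) = 6]
2. B_y = -4  [BC · AD = 3 ∩ 2·signedArea(BCA) = 6]
   → B = (-4, -4)

B = (-4, -4)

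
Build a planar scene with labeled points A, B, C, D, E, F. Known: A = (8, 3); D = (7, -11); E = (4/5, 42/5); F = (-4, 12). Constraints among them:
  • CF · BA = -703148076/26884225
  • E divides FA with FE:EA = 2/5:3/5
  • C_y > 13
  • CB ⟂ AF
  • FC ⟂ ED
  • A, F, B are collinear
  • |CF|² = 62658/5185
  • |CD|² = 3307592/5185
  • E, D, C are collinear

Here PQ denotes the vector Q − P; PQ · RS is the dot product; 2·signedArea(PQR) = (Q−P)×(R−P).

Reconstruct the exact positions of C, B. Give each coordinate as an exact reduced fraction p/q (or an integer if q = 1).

1. C_x = -3571/5185  [E, D, C are collinear ∩ FC ⟂ ED]
2. C_y = 67707/5185  [E, D, C are collinear ∩ FC ⟂ ED]
   → C = (-3571/5185, 67707/5185)
3. B_x = -61928/25925  [A, F, B are collinear ∩ CB ⟂ AF]
4. B_y = 279771/25925  [A, F, B are collinear ∩ CB ⟂ AF]
   → B = (-61928/25925, 279771/25925)

B = (-61928/25925, 279771/25925)
C = (-3571/5185, 67707/5185)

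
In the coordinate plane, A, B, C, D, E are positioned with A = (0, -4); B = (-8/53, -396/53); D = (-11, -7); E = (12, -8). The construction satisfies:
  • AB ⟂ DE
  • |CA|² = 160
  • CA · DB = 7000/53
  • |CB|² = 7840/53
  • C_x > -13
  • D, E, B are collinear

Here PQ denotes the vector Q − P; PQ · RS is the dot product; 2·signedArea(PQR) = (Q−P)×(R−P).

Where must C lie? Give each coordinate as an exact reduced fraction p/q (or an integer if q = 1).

1. C_x = -652/53  [line -575/53·x + 25/53·y + -6900/53 = 0 ∩ |CB|² = 7840/53]
2. C_y = -368/53  [line -575/53·x + 25/53·y + -6900/53 = 0 ∩ |CB|² = 7840/53]
   → C = (-652/53, -368/53)

C = (-652/53, -368/53)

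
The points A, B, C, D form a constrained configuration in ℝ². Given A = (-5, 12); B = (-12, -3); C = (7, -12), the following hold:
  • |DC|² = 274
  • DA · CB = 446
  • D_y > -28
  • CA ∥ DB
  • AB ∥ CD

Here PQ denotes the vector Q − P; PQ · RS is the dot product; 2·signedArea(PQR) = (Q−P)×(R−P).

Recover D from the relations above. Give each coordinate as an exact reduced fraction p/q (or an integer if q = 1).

D = (0, -27)

1. D_x = 0  [CA ∥ DB ∩ AB ∥ CD]
2. D_y = -27  [CA ∥ DB ∩ AB ∥ CD]
   → D = (0, -27)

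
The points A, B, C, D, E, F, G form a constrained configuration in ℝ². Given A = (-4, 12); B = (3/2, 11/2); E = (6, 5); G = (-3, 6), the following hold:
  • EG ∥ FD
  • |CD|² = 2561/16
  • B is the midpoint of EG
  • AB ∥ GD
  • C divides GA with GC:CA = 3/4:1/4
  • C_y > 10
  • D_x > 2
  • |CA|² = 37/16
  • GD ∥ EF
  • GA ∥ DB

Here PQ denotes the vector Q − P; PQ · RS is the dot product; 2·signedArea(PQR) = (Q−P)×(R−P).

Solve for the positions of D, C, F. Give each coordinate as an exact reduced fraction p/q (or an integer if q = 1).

1. D_x = 5/2  [GA ∥ DB ∩ AB ∥ GD]
2. D_y = -1/2  [GA ∥ DB ∩ AB ∥ GD]
   → D = (5/2, -1/2)
3. C_x = -15/4  [C divides GA with GC:CA = 3/4:1/4]
4. C_y = 21/2  [C divides GA with GC:CA = 3/4:1/4]
   → C = (-15/4, 21/2)
5. F_x = 23/2  [EG ∥ FD ∩ GD ∥ EF]
6. F_y = -3/2  [EG ∥ FD ∩ GD ∥ EF]
   → F = (23/2, -3/2)

C = (-15/4, 21/2)
D = (5/2, -1/2)
F = (23/2, -3/2)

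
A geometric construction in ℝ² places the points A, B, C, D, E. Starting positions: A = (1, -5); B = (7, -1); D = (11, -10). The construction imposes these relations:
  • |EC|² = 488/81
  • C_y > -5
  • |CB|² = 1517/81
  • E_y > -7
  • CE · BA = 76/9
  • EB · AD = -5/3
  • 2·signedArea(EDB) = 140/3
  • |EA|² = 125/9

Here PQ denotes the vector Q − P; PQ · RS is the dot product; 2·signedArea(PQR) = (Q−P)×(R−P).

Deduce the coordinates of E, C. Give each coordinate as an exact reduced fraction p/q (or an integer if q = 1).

C = (37/9, -38/9)
E = (13/3, -20/3)

1. E_x = 13/3  [2·signedArea(EDB) = 140/3 ∩ EB · AD = -5/3]
2. E_y = -20/3  [2·signedArea(EDB) = 140/3 ∩ EB · AD = -5/3]
   → E = (13/3, -20/3)
3. C_x = 37/9  [line 6·x + 4·y + -70/9 = 0 ∩ |EC|² = 488/81]
4. C_y = -38/9  [line 6·x + 4·y + -70/9 = 0 ∩ |EC|² = 488/81]
   → C = (37/9, -38/9)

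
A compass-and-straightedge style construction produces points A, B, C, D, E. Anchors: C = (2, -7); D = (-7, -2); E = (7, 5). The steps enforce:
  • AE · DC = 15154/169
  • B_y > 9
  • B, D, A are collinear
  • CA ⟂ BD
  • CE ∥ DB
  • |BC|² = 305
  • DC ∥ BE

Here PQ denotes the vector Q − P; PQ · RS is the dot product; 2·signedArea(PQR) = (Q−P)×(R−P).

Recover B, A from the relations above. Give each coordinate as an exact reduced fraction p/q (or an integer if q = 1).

1. B_x = -2  [DC ∥ BE ∩ CE ∥ DB]
2. B_y = 10  [DC ∥ BE ∩ CE ∥ DB]
   → B = (-2, 10)
3. A_x = -1258/169  [B, D, A are collinear ∩ CA ⟂ BD]
4. A_y = -518/169  [B, D, A are collinear ∩ CA ⟂ BD]
   → A = (-1258/169, -518/169)

A = (-1258/169, -518/169)
B = (-2, 10)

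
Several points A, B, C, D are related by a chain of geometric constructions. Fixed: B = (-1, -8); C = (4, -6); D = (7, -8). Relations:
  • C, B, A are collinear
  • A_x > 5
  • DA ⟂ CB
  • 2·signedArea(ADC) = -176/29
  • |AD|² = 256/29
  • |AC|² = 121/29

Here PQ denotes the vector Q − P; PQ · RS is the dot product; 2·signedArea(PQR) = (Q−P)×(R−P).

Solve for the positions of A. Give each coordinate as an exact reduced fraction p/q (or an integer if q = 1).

A = (171/29, -152/29)

1. A_x = 171/29  [C, B, A are collinear ∩ DA ⟂ CB]
2. A_y = -152/29  [C, B, A are collinear ∩ DA ⟂ CB]
   → A = (171/29, -152/29)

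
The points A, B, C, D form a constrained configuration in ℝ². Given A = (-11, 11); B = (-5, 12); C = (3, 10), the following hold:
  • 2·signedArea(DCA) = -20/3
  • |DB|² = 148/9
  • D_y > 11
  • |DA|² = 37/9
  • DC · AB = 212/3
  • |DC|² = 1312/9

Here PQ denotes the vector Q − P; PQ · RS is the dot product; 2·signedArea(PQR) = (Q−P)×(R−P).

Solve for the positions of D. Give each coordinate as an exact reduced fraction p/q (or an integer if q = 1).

1. D_x = -9  [2·signedArea(DCA) = -20/3 ∩ DC · AB = 212/3]
2. D_y = 34/3  [2·signedArea(DCA) = -20/3 ∩ DC · AB = 212/3]
   → D = (-9, 34/3)

D = (-9, 34/3)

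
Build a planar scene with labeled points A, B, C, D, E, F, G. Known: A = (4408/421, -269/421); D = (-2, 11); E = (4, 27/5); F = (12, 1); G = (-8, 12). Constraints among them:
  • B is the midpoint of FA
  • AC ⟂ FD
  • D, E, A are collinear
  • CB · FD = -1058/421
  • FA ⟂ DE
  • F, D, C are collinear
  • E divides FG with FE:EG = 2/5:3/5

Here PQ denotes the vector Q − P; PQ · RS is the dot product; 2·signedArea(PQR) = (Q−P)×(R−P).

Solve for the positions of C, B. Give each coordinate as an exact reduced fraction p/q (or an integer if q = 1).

1. C_x = 183221/15577  [F, D, C are collinear ∩ AC ⟂ FD]
2. C_y = 18222/15577  [F, D, C are collinear ∩ AC ⟂ FD]
   → C = (183221/15577, 18222/15577)
3. B_x = 4730/421  [B is the midpoint of FA]
4. B_y = 76/421  [B is the midpoint of FA]
   → B = (4730/421, 76/421)

B = (4730/421, 76/421)
C = (183221/15577, 18222/15577)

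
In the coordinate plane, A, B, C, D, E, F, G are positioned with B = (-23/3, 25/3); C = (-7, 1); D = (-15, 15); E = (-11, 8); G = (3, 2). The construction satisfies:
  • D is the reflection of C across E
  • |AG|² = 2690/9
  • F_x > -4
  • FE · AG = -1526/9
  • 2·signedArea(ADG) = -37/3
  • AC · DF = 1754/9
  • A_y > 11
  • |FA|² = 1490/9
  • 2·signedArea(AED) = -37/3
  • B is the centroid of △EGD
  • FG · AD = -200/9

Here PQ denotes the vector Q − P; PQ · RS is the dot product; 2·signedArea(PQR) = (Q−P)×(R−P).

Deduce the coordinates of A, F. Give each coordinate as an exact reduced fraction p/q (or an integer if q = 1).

1. A_x = -34/3  [2·signedArea(ADG) = -37/3 ∩ 2·signedArea(AED) = -37/3]
2. A_y = 35/3  [2·signedArea(ADG) = -37/3 ∩ 2·signedArea(AED) = -37/3]
   → A = (-34/3, 35/3)
3. F_x = -11/3  [FE · AG = -1526/9 ∩ AC · DF = 1754/9]
4. F_y = 4/3  [FE · AG = -1526/9 ∩ AC · DF = 1754/9]
   → F = (-11/3, 4/3)

A = (-34/3, 35/3)
F = (-11/3, 4/3)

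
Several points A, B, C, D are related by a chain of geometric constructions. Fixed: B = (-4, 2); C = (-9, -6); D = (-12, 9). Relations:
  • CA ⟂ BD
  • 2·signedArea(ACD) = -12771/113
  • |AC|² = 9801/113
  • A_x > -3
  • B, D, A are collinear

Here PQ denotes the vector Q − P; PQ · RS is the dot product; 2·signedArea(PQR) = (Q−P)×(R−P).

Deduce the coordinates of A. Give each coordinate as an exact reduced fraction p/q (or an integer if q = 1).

1. A_x = -324/113  [B, D, A are collinear ∩ CA ⟂ BD]
2. A_y = 114/113  [B, D, A are collinear ∩ CA ⟂ BD]
   → A = (-324/113, 114/113)

A = (-324/113, 114/113)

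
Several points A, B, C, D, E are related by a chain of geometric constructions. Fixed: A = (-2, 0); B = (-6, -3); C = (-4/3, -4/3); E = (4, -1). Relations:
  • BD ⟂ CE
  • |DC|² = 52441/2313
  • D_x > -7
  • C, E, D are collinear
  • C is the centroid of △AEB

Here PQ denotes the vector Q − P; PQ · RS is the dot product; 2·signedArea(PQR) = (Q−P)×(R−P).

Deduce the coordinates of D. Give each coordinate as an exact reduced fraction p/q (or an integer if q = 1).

D = (-1564/257, -419/257)

1. D_x = -1564/257  [C, E, D are collinear ∩ BD ⟂ CE]
2. D_y = -419/257  [C, E, D are collinear ∩ BD ⟂ CE]
   → D = (-1564/257, -419/257)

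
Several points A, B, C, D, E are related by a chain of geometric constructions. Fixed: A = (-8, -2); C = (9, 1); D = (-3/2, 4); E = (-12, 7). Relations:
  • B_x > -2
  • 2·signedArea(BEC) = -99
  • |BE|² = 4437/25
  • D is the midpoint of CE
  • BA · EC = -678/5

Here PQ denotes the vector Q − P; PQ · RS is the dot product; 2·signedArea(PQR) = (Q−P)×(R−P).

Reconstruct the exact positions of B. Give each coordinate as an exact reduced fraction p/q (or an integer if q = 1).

1. B_x = -6/5  [BA · EC = -678/5 ∩ 2·signedArea(BEC) = -99]
2. B_y = -4/5  [BA · EC = -678/5 ∩ 2·signedArea(BEC) = -99]
   → B = (-6/5, -4/5)

B = (-6/5, -4/5)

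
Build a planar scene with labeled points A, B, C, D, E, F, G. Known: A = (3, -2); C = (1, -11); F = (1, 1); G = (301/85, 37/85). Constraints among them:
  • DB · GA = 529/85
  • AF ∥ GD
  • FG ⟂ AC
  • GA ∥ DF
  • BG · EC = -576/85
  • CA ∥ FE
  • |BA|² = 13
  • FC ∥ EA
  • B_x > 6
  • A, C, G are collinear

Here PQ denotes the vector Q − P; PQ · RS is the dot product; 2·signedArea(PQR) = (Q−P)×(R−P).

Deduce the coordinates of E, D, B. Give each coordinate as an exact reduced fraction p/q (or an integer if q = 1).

B = (517/85, -11/85)
D = (131/85, 292/85)
E = (3, 10)

1. E_x = 3  [FC ∥ EA ∩ CA ∥ FE]
2. E_y = 10  [FC ∥ EA ∩ CA ∥ FE]
   → E = (3, 10)
3. D_x = 131/85  [GA ∥ DF ∩ AF ∥ GD]
4. D_y = 292/85  [GA ∥ DF ∩ AF ∥ GD]
   → D = (131/85, 292/85)
5. B_x = 517/85  [BG · EC = -576/85 ∩ DB · GA = 529/85]
6. B_y = -11/85  [BG · EC = -576/85 ∩ DB · GA = 529/85]
   → B = (517/85, -11/85)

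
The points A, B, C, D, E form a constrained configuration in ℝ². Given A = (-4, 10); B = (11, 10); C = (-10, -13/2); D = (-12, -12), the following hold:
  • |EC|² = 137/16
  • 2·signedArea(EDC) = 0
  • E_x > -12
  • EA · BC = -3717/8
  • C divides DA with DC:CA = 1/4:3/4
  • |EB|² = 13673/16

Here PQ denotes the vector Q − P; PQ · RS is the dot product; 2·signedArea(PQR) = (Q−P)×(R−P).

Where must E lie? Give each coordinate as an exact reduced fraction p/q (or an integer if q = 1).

E = (-11, -37/4)

1. E_x = -11  [2·signedArea(EDC) = 0 ∩ EA · BC = -3717/8]
2. E_y = -37/4  [2·signedArea(EDC) = 0 ∩ EA · BC = -3717/8]
   → E = (-11, -37/4)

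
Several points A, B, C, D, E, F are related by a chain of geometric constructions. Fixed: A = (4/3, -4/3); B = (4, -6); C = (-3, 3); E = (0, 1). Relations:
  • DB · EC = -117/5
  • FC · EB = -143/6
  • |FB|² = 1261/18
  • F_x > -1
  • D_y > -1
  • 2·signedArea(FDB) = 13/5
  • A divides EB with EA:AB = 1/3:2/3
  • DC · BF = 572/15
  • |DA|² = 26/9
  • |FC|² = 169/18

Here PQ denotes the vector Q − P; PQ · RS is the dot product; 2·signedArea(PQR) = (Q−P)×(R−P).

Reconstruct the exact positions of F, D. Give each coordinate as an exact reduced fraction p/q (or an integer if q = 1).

D = (-1/5, -3/5)
F = (-5/6, 5/6)

1. F_x = -5/6  [line -4·x + 7·y + -55/6 = 0 ∩ |FC|² = 169/18]
2. F_y = 5/6  [line -4·x + 7·y + -55/6 = 0 ∩ |FC|² = 169/18]
   → F = (-5/6, 5/6)
3. D_x = -1/5  [2·signedArea(FDB) = 13/5 ∩ DC · BF = 572/15]
4. D_y = -3/5  [2·signedArea(FDB) = 13/5 ∩ DC · BF = 572/15]
   → D = (-1/5, -3/5)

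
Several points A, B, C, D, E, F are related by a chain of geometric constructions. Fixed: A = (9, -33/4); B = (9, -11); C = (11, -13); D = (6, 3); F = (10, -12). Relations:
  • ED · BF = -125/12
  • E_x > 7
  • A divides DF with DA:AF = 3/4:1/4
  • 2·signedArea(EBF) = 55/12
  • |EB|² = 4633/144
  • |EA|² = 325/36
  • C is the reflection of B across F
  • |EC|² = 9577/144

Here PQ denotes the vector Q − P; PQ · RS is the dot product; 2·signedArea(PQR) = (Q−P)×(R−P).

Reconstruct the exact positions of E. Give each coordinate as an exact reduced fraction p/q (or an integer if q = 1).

1. E_x = 8  [2·signedArea(EBF) = 55/12 ∩ ED · BF = -125/12]
2. E_y = -65/12  [2·signedArea(EBF) = 55/12 ∩ ED · BF = -125/12]
   → E = (8, -65/12)

E = (8, -65/12)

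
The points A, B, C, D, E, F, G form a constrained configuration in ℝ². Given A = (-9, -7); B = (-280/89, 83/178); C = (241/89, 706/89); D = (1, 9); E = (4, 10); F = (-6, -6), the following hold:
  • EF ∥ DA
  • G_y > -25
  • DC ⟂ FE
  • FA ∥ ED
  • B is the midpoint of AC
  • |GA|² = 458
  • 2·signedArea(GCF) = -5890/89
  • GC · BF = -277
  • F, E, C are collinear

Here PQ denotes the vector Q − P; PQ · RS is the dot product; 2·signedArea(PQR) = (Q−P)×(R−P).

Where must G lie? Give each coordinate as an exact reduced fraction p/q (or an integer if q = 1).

1. G_x = -22  [2·signedArea(GCF) = -5890/89 ∩ GC · BF = -277]
2. G_y = -24  [2·signedArea(GCF) = -5890/89 ∩ GC · BF = -277]
   → G = (-22, -24)

G = (-22, -24)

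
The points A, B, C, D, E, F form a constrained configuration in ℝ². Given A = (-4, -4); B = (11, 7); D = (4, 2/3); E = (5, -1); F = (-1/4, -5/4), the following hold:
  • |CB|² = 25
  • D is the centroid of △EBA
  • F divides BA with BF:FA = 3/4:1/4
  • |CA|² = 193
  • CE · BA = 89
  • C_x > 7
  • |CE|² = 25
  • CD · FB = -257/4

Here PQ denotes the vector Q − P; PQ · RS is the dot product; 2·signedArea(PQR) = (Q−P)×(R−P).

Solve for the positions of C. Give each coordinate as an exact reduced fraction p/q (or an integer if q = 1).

1. C_x = 8  [line -45/4·x + -33/4·y + 459/4 = 0 ∩ |CB|² = 25]
2. C_y = 3  [line -45/4·x + -33/4·y + 459/4 = 0 ∩ |CB|² = 25]
   → C = (8, 3)

C = (8, 3)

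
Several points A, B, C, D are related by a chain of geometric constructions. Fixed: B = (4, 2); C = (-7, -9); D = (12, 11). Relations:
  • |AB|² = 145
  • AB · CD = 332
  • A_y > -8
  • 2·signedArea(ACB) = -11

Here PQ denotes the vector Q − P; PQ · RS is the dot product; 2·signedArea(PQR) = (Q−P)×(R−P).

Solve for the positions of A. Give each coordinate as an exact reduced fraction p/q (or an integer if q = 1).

A = (-4, -7)

1. A_x = -4  [AB · CD = 332 ∩ 2·signedArea(ACB) = -11]
2. A_y = -7  [AB · CD = 332 ∩ 2·signedArea(ACB) = -11]
   → A = (-4, -7)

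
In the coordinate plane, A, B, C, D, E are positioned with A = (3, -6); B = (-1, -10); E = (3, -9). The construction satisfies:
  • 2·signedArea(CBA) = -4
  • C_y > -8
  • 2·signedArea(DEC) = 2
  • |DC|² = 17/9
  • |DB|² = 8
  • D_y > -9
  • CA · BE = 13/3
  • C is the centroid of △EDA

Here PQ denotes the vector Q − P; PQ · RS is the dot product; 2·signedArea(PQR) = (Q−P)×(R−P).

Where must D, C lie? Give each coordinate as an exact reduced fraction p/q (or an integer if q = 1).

C = (7/3, -23/3)
D = (1, -8)

1. C_x = 7/3  [CA · BE = 13/3 ∩ 2·signedArea(CBA) = -4]
2. C_y = -23/3  [CA · BE = 13/3 ∩ 2·signedArea(CBA) = -4]
   → C = (7/3, -23/3)
3. D_x = 1  [2·signedArea(DEC) = 2 ∩ C is the centroid of △EDA]
4. D_y = -8  [2·signedArea(DEC) = 2 ∩ C is the centroid of △EDA]
   → D = (1, -8)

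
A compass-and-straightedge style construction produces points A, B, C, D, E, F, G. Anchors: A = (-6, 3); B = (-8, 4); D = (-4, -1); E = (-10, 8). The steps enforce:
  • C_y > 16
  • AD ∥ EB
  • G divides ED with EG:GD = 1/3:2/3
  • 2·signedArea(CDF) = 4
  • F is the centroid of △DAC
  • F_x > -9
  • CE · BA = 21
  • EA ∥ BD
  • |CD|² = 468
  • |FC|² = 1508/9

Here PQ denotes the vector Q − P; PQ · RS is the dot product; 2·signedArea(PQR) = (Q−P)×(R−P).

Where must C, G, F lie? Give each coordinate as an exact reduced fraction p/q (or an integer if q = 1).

1. C_x = -16  [line -2·x + 1·y + -49 = 0 ∩ |CD|² = 468]
2. C_y = 17  [line -2·x + 1·y + -49 = 0 ∩ |CD|² = 468]
   → C = (-16, 17)
3. G_x = -8  [G divides ED with EG:GD = 1/3:2/3]
4. G_y = 5  [G divides ED with EG:GD = 1/3:2/3]
   → G = (-8, 5)
5. F_x = -26/3  [F is the centroid of △DAC]
6. F_y = 19/3  [F is the centroid of △DAC]
   → F = (-26/3, 19/3)

C = (-16, 17)
F = (-26/3, 19/3)
G = (-8, 5)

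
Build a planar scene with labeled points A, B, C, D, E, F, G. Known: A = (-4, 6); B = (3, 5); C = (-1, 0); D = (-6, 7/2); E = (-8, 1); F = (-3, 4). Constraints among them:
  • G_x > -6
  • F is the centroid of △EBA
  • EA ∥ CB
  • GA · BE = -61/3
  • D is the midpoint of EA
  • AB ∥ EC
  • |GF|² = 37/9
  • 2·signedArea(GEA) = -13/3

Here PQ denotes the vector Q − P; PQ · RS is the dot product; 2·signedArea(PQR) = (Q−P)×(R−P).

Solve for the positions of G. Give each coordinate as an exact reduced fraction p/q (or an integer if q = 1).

G = (-5, 11/3)

1. G_x = -5  [GA · BE = -61/3 ∩ 2·signedArea(GEA) = -13/3]
2. G_y = 11/3  [GA · BE = -61/3 ∩ 2·signedArea(GEA) = -13/3]
   → G = (-5, 11/3)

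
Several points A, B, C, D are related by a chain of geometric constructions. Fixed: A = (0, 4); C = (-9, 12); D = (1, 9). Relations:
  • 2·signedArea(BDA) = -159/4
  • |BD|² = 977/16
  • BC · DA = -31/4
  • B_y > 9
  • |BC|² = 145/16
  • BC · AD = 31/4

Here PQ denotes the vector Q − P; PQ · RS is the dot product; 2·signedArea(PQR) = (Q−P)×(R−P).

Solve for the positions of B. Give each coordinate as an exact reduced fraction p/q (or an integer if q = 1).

1. B_x = -27/4  [BC · DA = -31/4 ∩ 2·signedArea(BDA) = -159/4]
2. B_y = 10  [BC · DA = -31/4 ∩ 2·signedArea(BDA) = -159/4]
   → B = (-27/4, 10)

B = (-27/4, 10)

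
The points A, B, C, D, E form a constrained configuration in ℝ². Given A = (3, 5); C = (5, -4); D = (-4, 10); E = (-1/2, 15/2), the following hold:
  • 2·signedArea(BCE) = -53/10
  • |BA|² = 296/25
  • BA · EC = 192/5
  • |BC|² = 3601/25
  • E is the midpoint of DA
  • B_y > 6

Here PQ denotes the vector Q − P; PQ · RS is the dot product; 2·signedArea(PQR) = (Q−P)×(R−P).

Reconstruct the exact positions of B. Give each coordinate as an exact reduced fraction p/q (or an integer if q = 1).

1. B_x = 1/5  [2·signedArea(BCE) = -53/10 ∩ BA · EC = 192/5]
2. B_y = 7  [2·signedArea(BCE) = -53/10 ∩ BA · EC = 192/5]
   → B = (1/5, 7)

B = (1/5, 7)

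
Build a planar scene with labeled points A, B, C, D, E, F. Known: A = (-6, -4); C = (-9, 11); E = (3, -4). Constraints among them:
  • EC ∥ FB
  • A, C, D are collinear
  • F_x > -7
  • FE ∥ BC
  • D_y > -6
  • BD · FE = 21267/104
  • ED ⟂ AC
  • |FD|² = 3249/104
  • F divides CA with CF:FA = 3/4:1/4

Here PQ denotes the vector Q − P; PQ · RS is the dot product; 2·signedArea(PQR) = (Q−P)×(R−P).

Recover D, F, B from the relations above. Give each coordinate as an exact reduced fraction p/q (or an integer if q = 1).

1. D_x = -147/26  [A, C, D are collinear ∩ ED ⟂ AC]
2. D_y = -149/26  [A, C, D are collinear ∩ ED ⟂ AC]
   → D = (-147/26, -149/26)
3. F_x = -27/4  [F divides CA with CF:FA = 3/4:1/4]
4. F_y = -1/4  [F divides CA with CF:FA = 3/4:1/4]
   → F = (-27/4, -1/4)
5. B_x = -75/4  [FE ∥ BC ∩ EC ∥ FB]
6. B_y = 59/4  [FE ∥ BC ∩ EC ∥ FB]
   → B = (-75/4, 59/4)

B = (-75/4, 59/4)
D = (-147/26, -149/26)
F = (-27/4, -1/4)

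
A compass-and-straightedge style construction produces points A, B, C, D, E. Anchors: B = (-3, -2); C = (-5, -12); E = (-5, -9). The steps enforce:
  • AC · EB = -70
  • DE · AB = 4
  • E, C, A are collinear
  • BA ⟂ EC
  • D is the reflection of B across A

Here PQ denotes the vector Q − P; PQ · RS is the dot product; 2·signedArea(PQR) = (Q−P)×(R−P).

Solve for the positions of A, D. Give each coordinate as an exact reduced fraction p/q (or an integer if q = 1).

1. A_x = -5  [E, C, A are collinear ∩ BA ⟂ EC]
2. A_y = -2  [E, C, A are collinear ∩ BA ⟂ EC]
   → A = (-5, -2)
3. D_x = -7  [D is the reflection of B across A]
4. D_y = -2  [D is the reflection of B across A]
   → D = (-7, -2)

A = (-5, -2)
D = (-7, -2)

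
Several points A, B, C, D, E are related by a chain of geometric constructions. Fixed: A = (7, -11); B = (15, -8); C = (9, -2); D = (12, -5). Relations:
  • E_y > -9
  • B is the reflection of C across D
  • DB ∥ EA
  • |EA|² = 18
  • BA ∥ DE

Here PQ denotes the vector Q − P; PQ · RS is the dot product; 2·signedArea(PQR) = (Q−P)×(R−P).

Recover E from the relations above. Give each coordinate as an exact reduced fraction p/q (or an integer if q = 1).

E = (4, -8)

1. E_x = 4  [DB ∥ EA ∩ BA ∥ DE]
2. E_y = -8  [DB ∥ EA ∩ BA ∥ DE]
   → E = (4, -8)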